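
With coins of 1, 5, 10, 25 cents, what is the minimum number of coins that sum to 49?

Use the largest denomination that fits, subtract, and repeat.
49 − 1×25→24 − 2×10→4 − 4×1→0
Total coins = 1 + 2 + 4 = 7

7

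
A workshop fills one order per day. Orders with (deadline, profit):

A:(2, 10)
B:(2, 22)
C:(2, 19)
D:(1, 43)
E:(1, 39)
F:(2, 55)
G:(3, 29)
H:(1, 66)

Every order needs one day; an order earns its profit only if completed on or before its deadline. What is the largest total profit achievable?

Sort by profit descending; place each in the latest free slot ≤ its deadline.
Profit order: H=66 F=55 D=43 E=39 G=29 B=22 C=19 A=10
Assign: H→slot 1, F→slot 2, D skipped, E skipped, G→slot 3, B skipped, C skipped, A skipped.
Slots: [1:H] [2:F] [3:G]
Profit = 66 + 55 + 29 = 150

150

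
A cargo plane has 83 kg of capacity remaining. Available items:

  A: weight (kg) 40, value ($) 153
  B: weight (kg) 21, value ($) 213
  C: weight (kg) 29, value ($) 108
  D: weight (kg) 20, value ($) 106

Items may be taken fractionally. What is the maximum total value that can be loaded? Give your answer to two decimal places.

Order: B (213/21=10.14) > D (106/20=5.30) > A (153/40=3.83) > C (108/29=3.72)
Fill: take B (21 @ 213) → take D (20 @ 106) → take A (40 @ 153) → take 2/29 of C → 7.45; 83/83 used.
Total value = 479.45

479.45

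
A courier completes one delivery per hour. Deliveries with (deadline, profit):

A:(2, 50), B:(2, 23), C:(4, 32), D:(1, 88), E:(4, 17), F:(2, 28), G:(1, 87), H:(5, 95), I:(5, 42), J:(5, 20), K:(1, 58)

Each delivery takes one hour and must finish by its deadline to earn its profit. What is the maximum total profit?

Sort by profit descending; place each in the latest free slot ≤ its deadline.
Profit order: H=95 D=88 G=87 K=58 A=50 I=42 C=32 F=28 B=23 J=20 E=17
Assign: H→slot 5, D→slot 1, G skipped, K skipped, A→slot 2, I→slot 4, C→slot 3, F skipped, B skipped, J skipped, E skipped.
Slots: [1:D] [2:A] [3:C] [4:I] [5:H]
Profit = 88 + 50 + 32 + 42 + 95 = 307

307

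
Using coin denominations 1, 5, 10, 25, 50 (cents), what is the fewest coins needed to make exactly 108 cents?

108 = 2×50 + 1×5 + 3×1
Total coins = 2 + 1 + 3 = 6

6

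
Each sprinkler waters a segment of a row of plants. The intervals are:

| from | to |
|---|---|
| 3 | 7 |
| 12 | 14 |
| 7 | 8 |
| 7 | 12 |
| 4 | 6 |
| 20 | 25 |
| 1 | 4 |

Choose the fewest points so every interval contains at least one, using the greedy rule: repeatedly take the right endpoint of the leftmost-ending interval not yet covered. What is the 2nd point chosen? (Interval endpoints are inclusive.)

8

Sorted: [1,4] [4,6] [3,7] [7,8] [7,12] [12,14] [20,25]
{[1,4],[4,6],[3,7]} hit by 4; {[7,8],[7,12]} hit by 8; {[12,14]} hit by 14; {[20,25]} hit by 25.
Points: 4, 8, 14, 25 (4 total).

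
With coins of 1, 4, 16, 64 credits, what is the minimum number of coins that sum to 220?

7

Use the largest denomination that fits, subtract, and repeat.
220 − 3×64→28 − 1×16→12 − 3×4→0
Total coins = 3 + 1 + 3 = 7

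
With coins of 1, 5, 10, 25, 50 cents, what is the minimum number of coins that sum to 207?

Use the largest denomination that fits, subtract, and repeat.
207 = 4×50 + 1×5 + 2×1
Total coins = 4 + 1 + 2 = 7

7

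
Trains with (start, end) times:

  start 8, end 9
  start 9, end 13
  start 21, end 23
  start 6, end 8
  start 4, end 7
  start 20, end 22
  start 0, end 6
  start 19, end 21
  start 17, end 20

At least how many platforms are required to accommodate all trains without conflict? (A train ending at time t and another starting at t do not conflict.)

Count concurrent intervals with a sweep; the peak is the room count.
Events (time:±→running): 0:+→1 4:+→2 … peak 2.

2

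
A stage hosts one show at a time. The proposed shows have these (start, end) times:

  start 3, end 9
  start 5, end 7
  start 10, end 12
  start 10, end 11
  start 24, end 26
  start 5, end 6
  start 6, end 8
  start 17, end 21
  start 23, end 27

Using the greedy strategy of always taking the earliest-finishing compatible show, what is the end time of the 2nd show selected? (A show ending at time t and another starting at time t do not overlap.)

8

Greedy by earliest finish: after sorting by end time, pick each interval compatible with the last pick.
Sorted by end: (5,6)  (5,7)  (6,8)  (3,9)  (10,11)  (10,12)  (17,21)  (24,26)  (23,27)
take (5,6); take (6,8); skip (3,9); take (10,11); take (17,21); take (24,26).
Selected: (5,6) (6,8) (10,11) (17,21) (24,26)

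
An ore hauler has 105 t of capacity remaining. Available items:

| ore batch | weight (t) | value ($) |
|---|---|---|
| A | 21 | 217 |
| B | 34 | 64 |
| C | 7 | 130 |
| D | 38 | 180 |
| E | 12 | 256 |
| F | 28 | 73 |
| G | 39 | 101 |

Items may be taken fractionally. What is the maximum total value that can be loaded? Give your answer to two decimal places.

Greedy by value/weight ratio, highest first.
Order: E (256/12=21.33) > C (130/7=18.57) > A (217/21=10.33) > D (180/38=4.74) > F (73/28=2.61) > G (101/39=2.59) > B (64/34=1.88)
Fill: take E (12 @ 256) → take C (7 @ 130) → take A (21 @ 217) → take D (38 @ 180) → take 27/28 of F → 70.39; 105/105 used.
Total value = 853.39

853.39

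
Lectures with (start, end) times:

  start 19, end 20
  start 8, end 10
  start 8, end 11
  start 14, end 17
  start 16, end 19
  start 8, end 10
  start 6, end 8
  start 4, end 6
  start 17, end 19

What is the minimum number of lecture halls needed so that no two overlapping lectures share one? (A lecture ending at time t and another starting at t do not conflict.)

Count concurrent intervals with a sweep; the peak is the room count.
Events (time:±→running): 4:+→1 6:-→0 6:+→1 8:-→0 8:+→1 8:+→2 8:+→3 … peak 3.

3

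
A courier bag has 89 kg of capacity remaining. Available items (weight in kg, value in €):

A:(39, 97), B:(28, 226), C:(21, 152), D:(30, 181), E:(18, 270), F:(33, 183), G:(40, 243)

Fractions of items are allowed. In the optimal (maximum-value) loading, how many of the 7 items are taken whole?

3

Order: E (270/18=15.00) > B (226/28=8.07) > C (152/21=7.24) > G (243/40=6.08) > D (181/30=6.03) > F (183/33=5.55) > A (97/39=2.49)
Fill: take E (18 @ 270) → take B (28 @ 226) → take C (21 @ 152) → take 22/40 of G → 133.65; 89/89 used.
3 item(s) taken whole; one partial (take 22/40 of G).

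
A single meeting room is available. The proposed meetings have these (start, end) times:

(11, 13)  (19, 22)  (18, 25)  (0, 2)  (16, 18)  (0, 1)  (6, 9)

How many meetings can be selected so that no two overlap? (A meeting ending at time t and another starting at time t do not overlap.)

5

Order by finish time; keep every interval that doesn't clash with the previous kept one.
By end time: (0,1), (0,2), (6,9), (11,13), (16,18), (19,22), (18,25).
Pick (0,1); next start ≥ 1 → (6,9); next start ≥ 9 → (11,13); next start ≥ 13 → (16,18); next start ≥ 18 → (19,22).
Selected 5 meetings.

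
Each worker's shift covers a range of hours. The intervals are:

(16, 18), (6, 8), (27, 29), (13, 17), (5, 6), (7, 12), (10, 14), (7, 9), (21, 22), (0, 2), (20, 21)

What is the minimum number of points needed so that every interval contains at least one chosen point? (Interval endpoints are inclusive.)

7

Sort by right endpoint; whenever an interval is uncovered, place a point at its right end.
By right end: [0,2]  [5,6]  [6,8]  [7,9]  [7,12]  [10,14]  [13,17]  [16,18]  [20,21]  [21,22]  [27,29]
[0,2] uncovered → point at 2; [5,6] uncovered → point at 6; [7,9] uncovered → point at 9; [10,14] uncovered → point at 14; [16,18] uncovered → point at 18; [20,21] uncovered → point at 21; [27,29] uncovered → point at 29.
Points: 2, 6, 9, 14, 18, 21, 29 (7 total).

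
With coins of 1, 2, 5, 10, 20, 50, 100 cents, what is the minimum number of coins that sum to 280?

5

Use the largest denomination that fits, subtract, and repeat.
280 = 2×100 + 1×50 + 1×20 + 1×10
Total coins = 2 + 1 + 1 + 1 = 5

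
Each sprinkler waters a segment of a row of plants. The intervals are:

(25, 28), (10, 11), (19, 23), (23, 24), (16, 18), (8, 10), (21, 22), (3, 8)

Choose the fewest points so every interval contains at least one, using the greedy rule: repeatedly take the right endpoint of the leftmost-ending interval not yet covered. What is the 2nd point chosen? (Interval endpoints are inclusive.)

11

By right end: [3,8]  [8,10]  [10,11]  [16,18]  [21,22]  [19,23]  [23,24]  [25,28]
[3,8] uncovered → point at 8; [10,11] uncovered → point at 11; [16,18] uncovered → point at 18; [21,22] uncovered → point at 22; [23,24] uncovered → point at 24; [25,28] uncovered → point at 28.
Points: 8, 11, 18, 22, 24, 28 (6 total).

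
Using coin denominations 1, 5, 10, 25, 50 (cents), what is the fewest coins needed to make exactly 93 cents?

Use the largest denomination that fits, subtract, and repeat.
93 − 1×50→43 − 1×25→18 − 1×10→8 − 1×5→3 − 3×1→0
Total coins = 1 + 1 + 1 + 1 + 3 = 7

7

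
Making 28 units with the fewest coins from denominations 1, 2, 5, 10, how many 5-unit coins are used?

1

28 − 2×10→8 − 1×5→3 − 1×2→1 − 1×1→0
Count of 5: 1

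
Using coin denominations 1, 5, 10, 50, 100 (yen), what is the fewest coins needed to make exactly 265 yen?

5

Greedy: take as many of the largest coin as possible, then repeat with the remainder.
265 = 2×100 + 1×50 + 1×10 + 1×5
Total coins = 2 + 1 + 1 + 1 = 5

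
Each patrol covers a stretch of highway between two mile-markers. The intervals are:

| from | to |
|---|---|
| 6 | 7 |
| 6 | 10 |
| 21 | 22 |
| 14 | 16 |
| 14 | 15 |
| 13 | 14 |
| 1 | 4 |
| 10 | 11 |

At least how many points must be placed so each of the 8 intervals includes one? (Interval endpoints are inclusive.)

Sorted: [1,4] [6,7] [6,10] [10,11] [13,14] [14,15] [14,16] [21,22]
{[1,4]} hit by 4; {[6,7],[6,10]} hit by 7; {[10,11]} hit by 11; {[13,14],[14,15],[14,16]} hit by 14; {[21,22]} hit by 22.
Points: 4, 7, 11, 14, 22 (5 total).

5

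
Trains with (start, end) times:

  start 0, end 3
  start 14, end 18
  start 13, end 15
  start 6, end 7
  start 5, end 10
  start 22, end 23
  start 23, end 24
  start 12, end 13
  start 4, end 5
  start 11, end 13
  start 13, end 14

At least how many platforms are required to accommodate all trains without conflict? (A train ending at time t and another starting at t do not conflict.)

2

Count concurrent intervals with a sweep; the peak is the room count.
starts: [0, 4, 5, 6, 11, 12, 13, 13, 14, 22, 23]
ends:   [3, 5, 7, 10, 13, 13, 14, 15, 18, 23, 24]
s0→1 e3→0 s4→1 e5→0 s5→1 s6→2  — peak 2.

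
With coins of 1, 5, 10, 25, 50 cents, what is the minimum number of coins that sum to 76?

3

76 − 1×50→26 − 1×25→1 − 1×1→0
Total coins = 1 + 1 + 1 = 3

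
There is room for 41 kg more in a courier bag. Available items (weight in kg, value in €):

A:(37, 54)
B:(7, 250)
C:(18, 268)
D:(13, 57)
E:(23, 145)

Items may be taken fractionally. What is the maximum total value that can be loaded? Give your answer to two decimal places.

618.87

Ratios (sorted): B 35.71, C 14.89, E 6.30, D 4.38, A 1.46
take B (7 @ 250); take C (18 @ 268); take 16/23 of E → 100.87. Capacity used 41/41.
Total value = 618.87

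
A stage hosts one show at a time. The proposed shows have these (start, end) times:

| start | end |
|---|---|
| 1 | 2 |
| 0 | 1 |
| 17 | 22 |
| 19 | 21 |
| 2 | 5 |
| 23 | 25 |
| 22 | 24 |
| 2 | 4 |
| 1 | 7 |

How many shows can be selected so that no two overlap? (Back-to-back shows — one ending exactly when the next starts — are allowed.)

5

Sort by end time and greedily take each interval whose start is ≥ the last chosen end.
By end time: (0,1), (1,2), (2,4), (2,5), (1,7), (19,21), (17,22), (22,24), (23,25).
Pick (0,1); next start ≥ 1 → (1,2); next start ≥ 2 → (2,4); next start ≥ 4 → (19,21); next start ≥ 21 → (22,24).
Selected 5 shows.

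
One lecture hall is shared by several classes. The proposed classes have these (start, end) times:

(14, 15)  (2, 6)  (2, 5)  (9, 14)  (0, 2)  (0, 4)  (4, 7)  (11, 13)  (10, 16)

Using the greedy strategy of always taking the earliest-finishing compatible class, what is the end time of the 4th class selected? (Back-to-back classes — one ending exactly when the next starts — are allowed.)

15

Sorted by end: (0,2)  (0,4)  (2,5)  (2,6)  (4,7)  (11,13)  (9,14)  (14,15)  (10,16)
take (0,2); take (2,5); take (11,13); take (14,15); skip (10,16).
Selected: (0,2) (2,5) (11,13) (14,15)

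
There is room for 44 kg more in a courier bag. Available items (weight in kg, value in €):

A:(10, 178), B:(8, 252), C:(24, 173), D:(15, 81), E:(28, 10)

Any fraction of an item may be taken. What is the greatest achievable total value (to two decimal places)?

613.80

Order: B (252/8=31.50) > A (178/10=17.80) > C (173/24=7.21) > D (81/15=5.40) > E (10/28=0.36)
Fill: take B (8 @ 252) → take A (10 @ 178) → take C (24 @ 173) → take 2/15 of D → 10.80; 44/44 used.
Total value = 613.80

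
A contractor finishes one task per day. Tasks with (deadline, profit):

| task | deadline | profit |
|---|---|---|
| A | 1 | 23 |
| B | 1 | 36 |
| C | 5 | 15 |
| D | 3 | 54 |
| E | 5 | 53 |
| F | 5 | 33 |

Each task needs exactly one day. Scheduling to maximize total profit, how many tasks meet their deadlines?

By profit: D(d3,54), E(d5,53), B(d1,36), F(d5,33), A(d1,23), C(d5,15)
D→slot 3; E→slot 5; B→slot 1; F→slot 4; A skipped; C→slot 2.
5 of 6 scheduled.

5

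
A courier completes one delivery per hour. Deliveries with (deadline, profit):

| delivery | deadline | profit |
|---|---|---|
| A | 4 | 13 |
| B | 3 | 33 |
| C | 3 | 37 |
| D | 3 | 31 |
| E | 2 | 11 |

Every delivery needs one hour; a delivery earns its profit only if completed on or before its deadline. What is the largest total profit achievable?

114

By profit: C(d3,37), B(d3,33), D(d3,31), A(d4,13), E(d2,11)
C→slot 3; B→slot 2; D→slot 1; A→slot 4; E skipped.
Profit = 31 + 33 + 37 + 13 = 114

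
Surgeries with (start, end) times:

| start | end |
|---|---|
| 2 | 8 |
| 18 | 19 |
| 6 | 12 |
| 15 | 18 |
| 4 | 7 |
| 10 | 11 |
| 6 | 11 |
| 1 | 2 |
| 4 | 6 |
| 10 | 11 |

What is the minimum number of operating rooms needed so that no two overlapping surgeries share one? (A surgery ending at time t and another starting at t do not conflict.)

4

Count concurrent intervals with a sweep; the peak is the room count.
starts: [1, 2, 4, 4, 6, 6, 10, 10, 15, 18]
ends:   [2, 6, 7, 8, 11, 11, 11, 12, 18, 19]
s1→1 e2→0 s2→1 s4→2 s4→3 e6→2 s6→3 s6→4  — peak 4.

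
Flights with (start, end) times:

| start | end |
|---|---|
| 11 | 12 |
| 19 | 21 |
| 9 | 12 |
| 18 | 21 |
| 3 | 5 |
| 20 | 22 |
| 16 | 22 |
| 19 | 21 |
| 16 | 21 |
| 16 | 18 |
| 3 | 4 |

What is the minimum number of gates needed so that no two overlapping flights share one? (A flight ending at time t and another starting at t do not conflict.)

Count concurrent intervals with a sweep; the peak is the room count.
Events (time:±→running): 3:+→1 3:+→2 4:-→1 5:-→0 9:+→1 11:+→2 12:-→1 12:-→0 16:+→1 16:+→2 16:+→3 18:-→2 18:+→3 19:+→4 19:+→5 20:+→6 … peak 6.

6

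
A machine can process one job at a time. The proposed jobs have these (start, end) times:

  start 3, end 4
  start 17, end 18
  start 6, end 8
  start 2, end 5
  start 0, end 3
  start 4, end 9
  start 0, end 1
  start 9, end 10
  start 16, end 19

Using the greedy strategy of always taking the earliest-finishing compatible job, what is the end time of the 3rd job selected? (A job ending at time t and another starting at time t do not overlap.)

Order by finish time; keep every interval that doesn't clash with the previous kept one.
By end time: (0,1), (0,3), (3,4), (2,5), (6,8), (4,9), (9,10), (17,18), (16,19).
Pick (0,1); next start ≥ 1 → (3,4); next start ≥ 4 → (6,8); next start ≥ 8 → (9,10); next start ≥ 10 → (17,18).
Selected: (0,1) (3,4) (6,8) (9,10) (17,18)

8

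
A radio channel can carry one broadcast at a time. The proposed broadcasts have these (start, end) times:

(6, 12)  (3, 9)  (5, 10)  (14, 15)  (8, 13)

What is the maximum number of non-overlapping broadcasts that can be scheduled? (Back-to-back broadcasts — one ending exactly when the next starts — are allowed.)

2

Greedy by earliest finish: after sorting by end time, pick each interval compatible with the last pick.
Sorted by end: (3,9)  (5,10)  (6,12)  (8,13)  (14,15)
take (3,9); skip (5,10); skip (6,12); skip (8,13); take (14,15).
Selected 2 broadcasts.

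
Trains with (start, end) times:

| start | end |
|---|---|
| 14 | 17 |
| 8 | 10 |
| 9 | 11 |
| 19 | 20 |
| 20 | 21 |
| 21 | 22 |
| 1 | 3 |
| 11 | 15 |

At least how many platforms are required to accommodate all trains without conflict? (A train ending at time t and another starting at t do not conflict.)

2

Count concurrent intervals with a sweep; the peak is the room count.
Events (time:±→running): 1:+→1 3:-→0 8:+→1 9:+→2 … peak 2.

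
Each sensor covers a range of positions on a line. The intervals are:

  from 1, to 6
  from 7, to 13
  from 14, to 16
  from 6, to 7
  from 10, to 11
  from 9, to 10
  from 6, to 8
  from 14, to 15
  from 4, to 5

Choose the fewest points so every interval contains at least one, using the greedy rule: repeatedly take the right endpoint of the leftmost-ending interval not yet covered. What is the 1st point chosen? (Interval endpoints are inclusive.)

5

Sort by right endpoint; whenever an interval is uncovered, place a point at its right end.
By right end: [4,5]  [1,6]  [6,7]  [6,8]  [9,10]  [10,11]  [7,13]  [14,15]  [14,16]
[4,5] uncovered → point at 5; [6,7] uncovered → point at 7; [9,10] uncovered → point at 10; [14,15] uncovered → point at 15.
Points: 5, 7, 10, 15 (4 total).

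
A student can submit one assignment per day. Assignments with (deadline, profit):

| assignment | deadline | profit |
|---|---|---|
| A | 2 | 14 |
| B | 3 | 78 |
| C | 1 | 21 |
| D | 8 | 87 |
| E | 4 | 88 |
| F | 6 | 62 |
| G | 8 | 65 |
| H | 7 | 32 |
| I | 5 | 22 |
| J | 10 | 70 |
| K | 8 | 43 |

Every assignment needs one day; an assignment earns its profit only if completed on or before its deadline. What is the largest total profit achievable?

Profit order: E=88 D=87 B=78 J=70 G=65 F=62 K=43 H=32 I=22 C=21 A=14
Assign: E→slot 4, D→slot 8, B→slot 3, J→slot 10, G→slot 7, F→slot 6, K→slot 5, H→slot 2, I→slot 1, C skipped, A skipped.
Slots: [1:I] [2:H] [3:B] [4:E] [5:K] [6:F] [7:G] [8:D] [10:J]
Profit = 22 + 32 + 78 + 88 + 43 + 62 + 65 + 87 + 70 = 547

547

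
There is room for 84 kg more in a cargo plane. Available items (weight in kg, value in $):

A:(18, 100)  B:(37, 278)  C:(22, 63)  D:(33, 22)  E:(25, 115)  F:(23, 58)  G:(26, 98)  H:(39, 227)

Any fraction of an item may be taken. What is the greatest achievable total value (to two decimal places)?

Greedy by value/weight ratio, highest first.
Ratios (sorted): B 7.51, H 5.82, A 5.56, E 4.60, G 3.77, C 2.86, F 2.52, D 0.67
take B (37 @ 278); take H (39 @ 227); take 8/18 of A → 44.44. Capacity used 84/84.
Total value = 549.44

549.44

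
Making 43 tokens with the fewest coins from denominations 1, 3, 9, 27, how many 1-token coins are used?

1

43 − 1×27→16 − 1×9→7 − 2×3→1 − 1×1→0
Count of 1: 1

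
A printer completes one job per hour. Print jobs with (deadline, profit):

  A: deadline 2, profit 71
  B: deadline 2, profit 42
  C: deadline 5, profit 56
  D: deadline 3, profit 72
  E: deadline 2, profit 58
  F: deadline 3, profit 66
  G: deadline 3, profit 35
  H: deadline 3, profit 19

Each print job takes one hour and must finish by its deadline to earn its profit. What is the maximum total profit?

265

By profit: D(d3,72), A(d2,71), F(d3,66), E(d2,58), C(d5,56), B(d2,42), G(d3,35), H(d3,19)
D→slot 3; A→slot 2; F→slot 1; E skipped; C→slot 5; B skipped; G skipped; H skipped.
Profit = 66 + 71 + 72 + 56 = 265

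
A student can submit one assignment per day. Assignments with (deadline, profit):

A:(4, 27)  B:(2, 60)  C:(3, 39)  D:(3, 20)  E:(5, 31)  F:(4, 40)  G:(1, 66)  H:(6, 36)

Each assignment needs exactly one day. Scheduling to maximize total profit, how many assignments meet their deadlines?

Profit order: G=66 B=60 F=40 C=39 H=36 E=31 A=27 D=20
Assign: G→slot 1, B→slot 2, F→slot 4, C→slot 3, H→slot 6, E→slot 5, A skipped, D skipped.
Slots: [1:G] [2:B] [3:C] [4:F] [5:E] [6:H]
6 of 8 scheduled.

6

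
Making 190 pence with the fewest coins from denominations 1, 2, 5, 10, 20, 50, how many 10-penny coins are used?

Use the largest denomination that fits, subtract, and repeat.
190 = 3×50 + 2×20
Count of 10: 0

0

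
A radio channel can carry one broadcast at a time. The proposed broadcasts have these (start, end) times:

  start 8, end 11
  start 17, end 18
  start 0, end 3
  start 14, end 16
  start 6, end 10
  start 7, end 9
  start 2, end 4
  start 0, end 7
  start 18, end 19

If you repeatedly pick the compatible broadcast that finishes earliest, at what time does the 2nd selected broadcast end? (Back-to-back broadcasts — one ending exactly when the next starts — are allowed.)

Greedy by earliest finish: after sorting by end time, pick each interval compatible with the last pick.
Sorted by end: (0,3)  (2,4)  (0,7)  (7,9)  (6,10)  (8,11)  (14,16)  (17,18)  (18,19)
take (0,3); skip (0,7); take (7,9); skip (6,10); skip (8,11); take (14,16); take (17,18); take (18,19).
Selected: (0,3) (7,9) (14,16) (17,18) (18,19)

9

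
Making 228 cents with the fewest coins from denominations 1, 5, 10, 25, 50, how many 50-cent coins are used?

228 − 4×50→28 − 1×25→3 − 3×1→0
Count of 50: 4

4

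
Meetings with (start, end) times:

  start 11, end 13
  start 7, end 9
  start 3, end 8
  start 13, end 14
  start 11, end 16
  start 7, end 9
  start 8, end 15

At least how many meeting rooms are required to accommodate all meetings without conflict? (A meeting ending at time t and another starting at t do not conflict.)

Count concurrent intervals with a sweep; the peak is the room count.
Events (time:±→running): 3:+→1 7:+→2 7:+→3 … peak 3.

3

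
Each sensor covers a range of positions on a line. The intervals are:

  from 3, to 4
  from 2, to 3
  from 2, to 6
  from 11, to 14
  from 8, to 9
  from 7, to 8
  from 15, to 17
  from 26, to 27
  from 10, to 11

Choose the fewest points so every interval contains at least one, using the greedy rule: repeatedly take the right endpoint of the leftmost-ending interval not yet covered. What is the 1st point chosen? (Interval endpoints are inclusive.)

Sorted: [2,3] [3,4] [2,6] [7,8] [8,9] [10,11] [11,14] [15,17] [26,27]
{[2,3],[3,4],[2,6]} hit by 3; {[7,8],[8,9]} hit by 8; {[10,11],[11,14]} hit by 11; {[15,17]} hit by 17; {[26,27]} hit by 27.
Points: 3, 8, 11, 17, 27 (5 total).

3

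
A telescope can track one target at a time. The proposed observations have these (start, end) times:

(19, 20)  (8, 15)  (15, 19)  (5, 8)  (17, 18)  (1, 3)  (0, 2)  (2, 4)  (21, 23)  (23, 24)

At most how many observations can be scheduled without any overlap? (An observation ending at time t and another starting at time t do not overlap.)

Greedy by earliest finish: after sorting by end time, pick each interval compatible with the last pick.
Sorted by end: (0,2)  (1,3)  (2,4)  (5,8)  (8,15)  (17,18)  (15,19)  (19,20)  (21,23)  (23,24)
take (0,2); take (2,4); take (5,8); take (8,15); take (17,18); take (19,20); take (21,23); take (23,24).
Selected 8 observations.

8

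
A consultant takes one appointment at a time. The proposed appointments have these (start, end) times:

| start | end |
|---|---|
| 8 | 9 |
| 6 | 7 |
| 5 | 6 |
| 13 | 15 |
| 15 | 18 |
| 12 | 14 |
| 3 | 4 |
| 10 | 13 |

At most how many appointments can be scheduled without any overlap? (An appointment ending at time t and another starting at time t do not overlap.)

Sort by end time and greedily take each interval whose start is ≥ the last chosen end.
By end time: (3,4), (5,6), (6,7), (8,9), (10,13), (12,14), (13,15), (15,18).
Pick (3,4); next start ≥ 4 → (5,6); next start ≥ 6 → (6,7); next start ≥ 7 → (8,9); next start ≥ 9 → (10,13); next start ≥ 13 → (13,15); next start ≥ 15 → (15,18).
Selected 7 appointments.

7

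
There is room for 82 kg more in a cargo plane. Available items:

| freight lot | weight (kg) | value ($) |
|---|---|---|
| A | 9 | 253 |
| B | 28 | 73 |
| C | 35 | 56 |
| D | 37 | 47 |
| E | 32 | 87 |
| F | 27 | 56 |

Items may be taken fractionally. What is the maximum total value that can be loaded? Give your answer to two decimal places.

439.96

Greedy by value/weight ratio, highest first.
Order: A (253/9=28.11) > E (87/32=2.72) > B (73/28=2.61) > F (56/27=2.07) > C (56/35=1.60) > D (47/37=1.27)
Fill: take A (9 @ 253) → take E (32 @ 87) → take B (28 @ 73) → take 13/27 of F → 26.96; 82/82 used.
Total value = 439.96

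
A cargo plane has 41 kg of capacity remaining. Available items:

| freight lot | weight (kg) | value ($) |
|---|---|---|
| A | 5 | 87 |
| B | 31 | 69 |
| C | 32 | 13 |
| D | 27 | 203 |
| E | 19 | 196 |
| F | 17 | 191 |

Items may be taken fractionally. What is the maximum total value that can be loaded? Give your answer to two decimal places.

474.00

Greedy by value/weight ratio, highest first.
Ratios (sorted): A 17.40, F 11.24, E 10.32, D 7.52, B 2.23, C 0.41
take A (5 @ 87); take F (17 @ 191); take E (19 @ 196). Capacity used 41/41.
Total value = 474.00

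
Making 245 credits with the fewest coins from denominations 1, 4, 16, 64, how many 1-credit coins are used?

1

Greedy: take as many of the largest coin as possible, then repeat with the remainder.
245 − 3×64→53 − 3×16→5 − 1×4→1 − 1×1→0
Count of 1: 1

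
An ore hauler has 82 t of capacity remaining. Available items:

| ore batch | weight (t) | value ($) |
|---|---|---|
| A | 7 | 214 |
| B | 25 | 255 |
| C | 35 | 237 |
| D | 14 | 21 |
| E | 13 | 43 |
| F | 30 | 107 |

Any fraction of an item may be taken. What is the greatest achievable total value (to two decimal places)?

759.50

Sort by value per unit weight and fill in that order.
Order: A (214/7=30.57) > B (255/25=10.20) > C (237/35=6.77) > F (107/30=3.57) > E (43/13=3.31) > D (21/14=1.50)
Fill: take A (7 @ 214) → take B (25 @ 255) → take C (35 @ 237) → take 15/30 of F → 53.50; 82/82 used.
Total value = 759.50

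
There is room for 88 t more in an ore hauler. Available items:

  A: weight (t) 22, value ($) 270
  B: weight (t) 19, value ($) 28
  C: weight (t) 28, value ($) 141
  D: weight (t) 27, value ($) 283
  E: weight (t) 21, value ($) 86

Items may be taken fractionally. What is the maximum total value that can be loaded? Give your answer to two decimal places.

Sort by value per unit weight and fill in that order.
Ratios (sorted): A 12.27, D 10.48, C 5.04, E 4.10, B 1.47
take A (22 @ 270); take D (27 @ 283); take C (28 @ 141); take 11/21 of E → 45.05. Capacity used 88/88.
Total value = 739.05

739.05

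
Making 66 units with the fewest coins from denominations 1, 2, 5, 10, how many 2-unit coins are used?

0

Greedy: take as many of the largest coin as possible, then repeat with the remainder.
66 = 6×10 + 1×5 + 1×1
Count of 2: 0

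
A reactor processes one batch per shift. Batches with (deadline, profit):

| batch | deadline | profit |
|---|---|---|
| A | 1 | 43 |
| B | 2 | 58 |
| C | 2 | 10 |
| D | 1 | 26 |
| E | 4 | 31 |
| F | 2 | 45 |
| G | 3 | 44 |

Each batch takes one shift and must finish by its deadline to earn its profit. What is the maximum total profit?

Sort by profit descending; place each in the latest free slot ≤ its deadline.
Profit order: B=58 F=45 G=44 A=43 E=31 D=26 C=10
Assign: B→slot 2, F→slot 1, G→slot 3, A skipped, E→slot 4, D skipped, C skipped.
Slots: [1:F] [2:B] [3:G] [4:E]
Profit = 45 + 58 + 44 + 31 = 178

178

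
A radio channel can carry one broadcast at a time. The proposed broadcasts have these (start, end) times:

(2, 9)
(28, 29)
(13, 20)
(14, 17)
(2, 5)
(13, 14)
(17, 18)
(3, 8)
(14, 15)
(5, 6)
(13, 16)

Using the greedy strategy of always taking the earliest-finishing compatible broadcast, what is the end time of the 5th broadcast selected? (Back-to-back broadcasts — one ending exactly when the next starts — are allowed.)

18

Greedy by earliest finish: after sorting by end time, pick each interval compatible with the last pick.
By end time: (2,5), (5,6), (3,8), (2,9), (13,14), (14,15), (13,16), (14,17), (17,18), (13,20), (28,29).
Pick (2,5); next start ≥ 5 → (5,6); next start ≥ 6 → (13,14); next start ≥ 14 → (14,15); next start ≥ 15 → (17,18); next start ≥ 18 → (28,29).
Selected: (2,5) (5,6) (13,14) (14,15) (17,18) (28,29)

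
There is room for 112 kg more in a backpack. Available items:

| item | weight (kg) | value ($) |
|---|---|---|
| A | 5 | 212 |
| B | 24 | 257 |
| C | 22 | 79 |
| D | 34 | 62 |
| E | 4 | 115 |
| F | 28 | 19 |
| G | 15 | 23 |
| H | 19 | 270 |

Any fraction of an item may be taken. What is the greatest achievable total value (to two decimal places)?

Order: A (212/5=42.40) > E (115/4=28.75) > H (270/19=14.21) > B (257/24=10.71) > C (79/22=3.59) > D (62/34=1.82) > G (23/15=1.53) > F (19/28=0.68)
Fill: take A (5 @ 212) → take E (4 @ 115) → take H (19 @ 270) → take B (24 @ 257) → take C (22 @ 79) → take D (34 @ 62) → take 4/15 of G → 6.13; 112/112 used.
Total value = 1001.13

1001.13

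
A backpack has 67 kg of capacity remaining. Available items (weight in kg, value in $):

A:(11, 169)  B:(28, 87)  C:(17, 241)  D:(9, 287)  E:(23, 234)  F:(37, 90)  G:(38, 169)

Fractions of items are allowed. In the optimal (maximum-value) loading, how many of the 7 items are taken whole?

4

Order: D (287/9=31.89) > A (169/11=15.36) > C (241/17=14.18) > E (234/23=10.17) > G (169/38=4.45) > B (87/28=3.11) > F (90/37=2.43)
Fill: take D (9 @ 287) → take A (11 @ 169) → take C (17 @ 241) → take E (23 @ 234) → take 7/38 of G → 31.13; 67/67 used.
4 item(s) taken whole; one partial (take 7/38 of G).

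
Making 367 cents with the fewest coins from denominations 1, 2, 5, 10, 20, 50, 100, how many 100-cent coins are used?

3

367 − 3×100→67 − 1×50→17 − 1×10→7 − 1×5→2 − 1×2→0
Count of 100: 3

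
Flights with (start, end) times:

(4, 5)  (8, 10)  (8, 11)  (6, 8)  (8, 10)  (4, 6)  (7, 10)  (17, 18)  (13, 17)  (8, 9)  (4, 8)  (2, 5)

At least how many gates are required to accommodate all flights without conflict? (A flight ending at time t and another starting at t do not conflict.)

Events (time:±→running): 2:+→1 4:+→2 4:+→3 4:+→4 5:-→3 5:-→2 6:-→1 6:+→2 7:+→3 8:-→2 8:-→1 8:+→2 8:+→3 8:+→4 8:+→5 … peak 5.

5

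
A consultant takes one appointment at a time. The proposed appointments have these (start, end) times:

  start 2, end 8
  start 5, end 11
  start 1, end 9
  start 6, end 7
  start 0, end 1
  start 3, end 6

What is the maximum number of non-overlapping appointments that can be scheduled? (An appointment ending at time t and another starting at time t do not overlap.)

3

Order by finish time; keep every interval that doesn't clash with the previous kept one.
By end time: (0,1), (3,6), (6,7), (2,8), (1,9), (5,11).
Pick (0,1); next start ≥ 1 → (3,6); next start ≥ 6 → (6,7).
Selected 3 appointments.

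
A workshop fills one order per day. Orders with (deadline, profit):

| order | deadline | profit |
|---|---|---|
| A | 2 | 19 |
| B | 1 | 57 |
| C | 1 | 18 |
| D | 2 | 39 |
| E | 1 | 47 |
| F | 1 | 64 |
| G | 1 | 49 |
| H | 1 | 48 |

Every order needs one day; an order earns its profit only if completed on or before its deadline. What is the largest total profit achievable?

Profit order: F=64 B=57 G=49 H=48 E=47 D=39 A=19 C=18
Assign: F→slot 1, B skipped, G skipped, H skipped, E skipped, D→slot 2, A skipped, C skipped.
Slots: [1:F] [2:D]
Profit = 64 + 39 = 103

103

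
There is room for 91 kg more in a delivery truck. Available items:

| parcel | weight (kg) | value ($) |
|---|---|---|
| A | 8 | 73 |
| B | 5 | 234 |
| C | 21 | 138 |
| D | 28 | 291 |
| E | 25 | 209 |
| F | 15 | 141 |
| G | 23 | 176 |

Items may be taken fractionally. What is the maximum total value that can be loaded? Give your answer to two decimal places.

Order: B (234/5=46.80) > D (291/28=10.39) > F (141/15=9.40) > A (73/8=9.12) > E (209/25=8.36) > G (176/23=7.65) > C (138/21=6.57)
Fill: take B (5 @ 234) → take D (28 @ 291) → take F (15 @ 141) → take A (8 @ 73) → take E (25 @ 209) → take 10/23 of G → 76.52; 91/91 used.
Total value = 1024.52

1024.52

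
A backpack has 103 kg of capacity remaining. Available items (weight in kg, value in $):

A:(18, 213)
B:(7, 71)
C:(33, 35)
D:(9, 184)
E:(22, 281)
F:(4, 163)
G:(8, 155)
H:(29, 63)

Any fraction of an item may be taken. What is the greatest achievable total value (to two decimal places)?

Sort by value per unit weight and fill in that order.
Ratios (sorted): F 40.75, D 20.44, G 19.38, E 12.77, A 11.83, B 10.14, H 2.17, C 1.06
take F (4 @ 163); take D (9 @ 184); take G (8 @ 155); take E (22 @ 281); take A (18 @ 213); take B (7 @ 71); take H (29 @ 63); take 6/33 of C → 6.36. Capacity used 103/103.
Total value = 1136.36

1136.36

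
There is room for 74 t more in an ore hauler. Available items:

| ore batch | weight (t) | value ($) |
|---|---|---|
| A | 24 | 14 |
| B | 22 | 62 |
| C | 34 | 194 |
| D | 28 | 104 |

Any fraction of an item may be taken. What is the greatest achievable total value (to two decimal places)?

331.82

Greedy by value/weight ratio, highest first.
Order: C (194/34=5.71) > D (104/28=3.71) > B (62/22=2.82) > A (14/24=0.58)
Fill: take C (34 @ 194) → take D (28 @ 104) → take 12/22 of B → 33.82; 74/74 used.
Total value = 331.82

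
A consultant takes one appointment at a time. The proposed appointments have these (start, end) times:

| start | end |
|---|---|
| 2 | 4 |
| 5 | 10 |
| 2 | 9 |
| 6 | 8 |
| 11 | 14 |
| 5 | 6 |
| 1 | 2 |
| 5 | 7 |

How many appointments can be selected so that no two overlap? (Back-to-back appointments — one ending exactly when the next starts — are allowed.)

5

Sort by end time and greedily take each interval whose start is ≥ the last chosen end.
By end time: (1,2), (2,4), (5,6), (5,7), (6,8), (2,9), (5,10), (11,14).
Pick (1,2); next start ≥ 2 → (2,4); next start ≥ 4 → (5,6); next start ≥ 6 → (6,8); next start ≥ 8 → (11,14).
Selected 5 appointments.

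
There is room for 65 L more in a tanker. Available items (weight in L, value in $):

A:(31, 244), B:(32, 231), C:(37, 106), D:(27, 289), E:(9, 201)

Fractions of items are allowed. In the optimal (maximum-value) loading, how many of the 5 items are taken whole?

Ratios (sorted): E 22.33, D 10.70, A 7.87, B 7.22, C 2.86
take E (9 @ 201); take D (27 @ 289); take 29/31 of A → 228.26. Capacity used 65/65.
2 item(s) taken whole; one partial (take 29/31 of A).

2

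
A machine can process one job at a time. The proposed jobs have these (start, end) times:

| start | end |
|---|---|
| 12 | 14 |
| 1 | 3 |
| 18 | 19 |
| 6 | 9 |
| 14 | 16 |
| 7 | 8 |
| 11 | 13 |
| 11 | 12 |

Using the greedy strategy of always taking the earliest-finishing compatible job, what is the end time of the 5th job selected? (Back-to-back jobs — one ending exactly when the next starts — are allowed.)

Greedy by earliest finish: after sorting by end time, pick each interval compatible with the last pick.
Sorted by end: (1,3)  (7,8)  (6,9)  (11,12)  (11,13)  (12,14)  (14,16)  (18,19)
take (1,3); take (7,8); skip (6,9); take (11,12); take (12,14); take (14,16); take (18,19).
Selected: (1,3) (7,8) (11,12) (12,14) (14,16) (18,19)

16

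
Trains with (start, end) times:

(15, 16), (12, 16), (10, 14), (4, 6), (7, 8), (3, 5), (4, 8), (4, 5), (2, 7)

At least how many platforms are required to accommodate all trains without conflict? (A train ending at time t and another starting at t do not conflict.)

5

Events (time:±→running): 2:+→1 3:+→2 4:+→3 4:+→4 4:+→5 … peak 5.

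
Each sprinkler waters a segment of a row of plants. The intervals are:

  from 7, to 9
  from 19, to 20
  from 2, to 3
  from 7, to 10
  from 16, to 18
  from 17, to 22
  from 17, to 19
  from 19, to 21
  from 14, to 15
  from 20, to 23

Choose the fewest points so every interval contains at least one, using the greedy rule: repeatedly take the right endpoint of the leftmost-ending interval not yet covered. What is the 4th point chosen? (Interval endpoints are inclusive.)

Process intervals by earliest right end; each time one isn't hit yet, stab at its right endpoint.
By right end: [2,3]  [7,9]  [7,10]  [14,15]  [16,18]  [17,19]  [19,20]  [19,21]  [17,22]  [20,23]
[2,3] uncovered → point at 3; [7,9] uncovered → point at 9; [14,15] uncovered → point at 15; [16,18] uncovered → point at 18; [19,20] uncovered → point at 20.
Points: 3, 9, 15, 18, 20 (5 total).

18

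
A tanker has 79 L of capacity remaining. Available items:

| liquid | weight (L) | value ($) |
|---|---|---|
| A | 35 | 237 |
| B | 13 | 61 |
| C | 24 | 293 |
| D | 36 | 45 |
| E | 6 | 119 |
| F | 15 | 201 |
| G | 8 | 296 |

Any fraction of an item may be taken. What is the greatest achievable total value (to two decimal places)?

Sort by value per unit weight and fill in that order.
Ratios (sorted): G 37.00, E 19.83, F 13.40, C 12.21, A 6.77, B 4.69, D 1.25
take G (8 @ 296); take E (6 @ 119); take F (15 @ 201); take C (24 @ 293); take 26/35 of A → 176.06. Capacity used 79/79.
Total value = 1085.06

1085.06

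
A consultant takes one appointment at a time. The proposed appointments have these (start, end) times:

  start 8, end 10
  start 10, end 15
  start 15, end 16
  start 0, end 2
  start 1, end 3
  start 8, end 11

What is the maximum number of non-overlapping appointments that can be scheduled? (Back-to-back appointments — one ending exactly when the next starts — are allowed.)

Greedy by earliest finish: after sorting by end time, pick each interval compatible with the last pick.
By end time: (0,2), (1,3), (8,10), (8,11), (10,15), (15,16).
Pick (0,2); next start ≥ 2 → (8,10); next start ≥ 10 → (10,15); next start ≥ 15 → (15,16).
Selected 4 appointments.

4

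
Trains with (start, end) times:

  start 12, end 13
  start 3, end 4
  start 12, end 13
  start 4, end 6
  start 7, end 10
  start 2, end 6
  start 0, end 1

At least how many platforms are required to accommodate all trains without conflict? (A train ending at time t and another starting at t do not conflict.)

Events (time:±→running): 0:+→1 1:-→0 2:+→1 3:+→2 … peak 2.

2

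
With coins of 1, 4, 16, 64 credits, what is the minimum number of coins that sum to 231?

Greedy: take as many of the largest coin as possible, then repeat with the remainder.
231 − 3×64→39 − 2×16→7 − 1×4→3 − 3×1→0
Total coins = 3 + 2 + 1 + 3 = 9

9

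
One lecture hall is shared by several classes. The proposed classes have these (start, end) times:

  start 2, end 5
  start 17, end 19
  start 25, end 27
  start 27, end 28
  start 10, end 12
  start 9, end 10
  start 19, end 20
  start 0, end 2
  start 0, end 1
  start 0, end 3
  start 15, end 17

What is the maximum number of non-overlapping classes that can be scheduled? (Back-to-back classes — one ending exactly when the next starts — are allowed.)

9

Order by finish time; keep every interval that doesn't clash with the previous kept one.
Sorted by end: (0,1)  (0,2)  (0,3)  (2,5)  (9,10)  (10,12)  (15,17)  (17,19)  (19,20)  (25,27)  (27,28)
take (0,1); skip (0,2); take (2,5); take (9,10); take (10,12); take (15,17); take (17,19); take (19,20); take (25,27); take (27,28).
Selected 9 classes.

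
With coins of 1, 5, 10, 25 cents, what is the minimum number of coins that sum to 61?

Use the largest denomination that fits, subtract, and repeat.
61 − 2×25→11 − 1×10→1 − 1×1→0
Total coins = 2 + 1 + 1 = 4

4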